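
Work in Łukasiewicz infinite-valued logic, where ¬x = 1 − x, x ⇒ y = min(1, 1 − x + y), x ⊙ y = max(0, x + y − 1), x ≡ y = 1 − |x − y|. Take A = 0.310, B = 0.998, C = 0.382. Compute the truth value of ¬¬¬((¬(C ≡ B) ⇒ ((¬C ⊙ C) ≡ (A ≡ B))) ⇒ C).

C ≡ B = 1 − |0.382 − 0.998| = 1 − 0.616 = 0.384
¬(C ≡ B) = 1 − 0.384 = 0.616
¬C = 1 − 0.382 = 0.618
¬C ⊙ C = max(0, 0.618 + 0.382 − 1) = max(0, 0.000) = 0.000
A ≡ B = 1 − |0.310 − 0.998| = 1 − 0.688 = 0.312
(¬C ⊙ C) ≡ (A ≡ B) = 1 − |0.000 − 0.312| = 1 − 0.312 = 0.688
¬(C ≡ B) ⇒ ((¬C ⊙ C) ≡ (A ≡ B)) = min(1, 1 − 0.616 + 0.688) = min(1, 1.072) = 1.000
(¬(C ≡ B) ⇒ ((¬C ⊙ C) ≡ (A ≡ B))) ⇒ C = min(1, 1 − 1.000 + 0.382) = min(1, 0.382) = 0.382
¬((¬(C ≡ B) ⇒ ((¬C ⊙ C) ≡ (A ≡ B))) ⇒ C) = 1 − 0.382 = 0.618
¬¬((¬(C ≡ B) ⇒ ((¬C ⊙ C) ≡ (A ≡ B))) ⇒ C) = 1 − 0.618 = 0.382
¬¬¬((¬(C ≡ B) ⇒ ((¬C ⊙ C) ≡ (A ≡ B))) ⇒ C) = 1 − 0.382 = 0.618

0.618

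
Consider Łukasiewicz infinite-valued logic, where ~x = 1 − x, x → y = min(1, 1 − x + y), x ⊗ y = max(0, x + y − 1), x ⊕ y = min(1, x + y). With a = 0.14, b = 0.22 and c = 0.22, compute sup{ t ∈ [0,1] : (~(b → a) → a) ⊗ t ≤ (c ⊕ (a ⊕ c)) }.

0.58

b → a = min(1, 1 − 0.22 + 0.14) = min(1, 0.92) = 0.92
~(b → a) = 1 − 0.92 = 0.08
~(b → a) → a = min(1, 1 − 0.08 + 0.14) = min(1, 1.06) = 1.00
So the left factor is ~(b → a) → a = 1.00.
a ⊕ c = min(1, 0.14 + 0.22) = min(1, 0.36) = 0.36
c ⊕ (a ⊕ c) = min(1, 0.22 + 0.36) = min(1, 0.58) = 0.58
So the right-hand bound is c ⊕ (a ⊕ c) = 0.58.
The residuum of the Łukasiewicz t-norm gives the supremum: min(1, 1 − 1.00 + 0.58).
1 − 1.00 + 0.58 = 0.58, so t = min(1, 0.58) = 0.58.
Check: 1.00 ⊗ 0.58 = max(0, 0.58) = 0.58 ≤ 0.58.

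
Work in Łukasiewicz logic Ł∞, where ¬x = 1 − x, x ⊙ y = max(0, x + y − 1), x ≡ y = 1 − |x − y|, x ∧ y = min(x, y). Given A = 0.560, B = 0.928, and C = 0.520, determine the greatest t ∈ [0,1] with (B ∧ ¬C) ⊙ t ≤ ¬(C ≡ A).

0.560

¬C = 1 − 0.520 = 0.480
B ∧ ¬C = min(0.928, 0.480) = 0.480
So the left factor is B ∧ ¬C = 0.480.
C ≡ A = 1 − |0.520 − 0.560| = 1 − 0.040 = 0.960
¬(C ≡ A) = 1 − 0.960 = 0.040
So the right-hand bound is ¬(C ≡ A) = 0.040.
The residuum of the Łukasiewicz t-norm gives the supremum: min(1, 1 − 0.480 + 0.040).
1 − 0.480 + 0.040 = 0.560, so t = min(1, 0.560) = 0.560.
Check: 0.480 ⊙ 0.560 = max(0, 0.040) = 0.040 ≤ 0.040.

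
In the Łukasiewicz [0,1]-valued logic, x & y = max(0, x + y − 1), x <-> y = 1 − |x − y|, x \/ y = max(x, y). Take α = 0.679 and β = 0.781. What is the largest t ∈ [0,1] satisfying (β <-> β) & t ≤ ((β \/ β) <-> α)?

0.898

β <-> β = 1 − |0.781 − 0.781| = 1 − 0.000 = 1.000
So the left factor is β <-> β = 1.000.
β \/ β = max(0.781, 0.781) = 0.781
(β \/ β) <-> α = 1 − |0.781 − 0.679| = 1 − 0.102 = 0.898
So the right-hand bound is (β \/ β) <-> α = 0.898.
The residuum of the Łukasiewicz t-norm gives the supremum: min(1, 1 − 1.000 + 0.898).
1 − 1.000 + 0.898 = 0.898, so t = min(1, 0.898) = 0.898.
Check: 1.000 & 0.898 = max(0, 0.898) = 0.898 ≤ 0.898.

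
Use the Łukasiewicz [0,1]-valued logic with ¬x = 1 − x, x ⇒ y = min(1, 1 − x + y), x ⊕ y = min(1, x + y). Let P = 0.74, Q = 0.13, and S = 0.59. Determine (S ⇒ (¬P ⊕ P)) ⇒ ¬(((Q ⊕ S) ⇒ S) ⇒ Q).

¬P = 1 − 0.74 = 0.26
¬P ⊕ P = min(1, 0.26 + 0.74) = min(1, 1.00) = 1.00
S ⇒ (¬P ⊕ P) = min(1, 1 − 0.59 + 1.00) = min(1, 1.41) = 1.00
Q ⊕ S = min(1, 0.13 + 0.59) = min(1, 0.72) = 0.72
(Q ⊕ S) ⇒ S = min(1, 1 − 0.72 + 0.59) = min(1, 0.87) = 0.87
((Q ⊕ S) ⇒ S) ⇒ Q = min(1, 1 − 0.87 + 0.13) = min(1, 0.26) = 0.26
¬(((Q ⊕ S) ⇒ S) ⇒ Q) = 1 − 0.26 = 0.74
(S ⇒ (¬P ⊕ P)) ⇒ ¬(((Q ⊕ S) ⇒ S) ⇒ Q) = min(1, 1 − 1.00 + 0.74) = min(1, 0.74) = 0.74

0.74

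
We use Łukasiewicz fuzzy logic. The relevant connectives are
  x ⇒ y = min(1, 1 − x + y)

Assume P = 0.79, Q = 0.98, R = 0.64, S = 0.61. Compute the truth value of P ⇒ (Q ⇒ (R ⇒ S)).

1.00

R ⇒ S = min(1, 1 − 0.64 + 0.61) = min(1, 0.97) = 0.97
Q ⇒ (R ⇒ S) = min(1, 1 − 0.98 + 0.97) = min(1, 0.99) = 0.99
P ⇒ (Q ⇒ (R ⇒ S)) = min(1, 1 − 0.79 + 0.99) = min(1, 1.20) = 1.00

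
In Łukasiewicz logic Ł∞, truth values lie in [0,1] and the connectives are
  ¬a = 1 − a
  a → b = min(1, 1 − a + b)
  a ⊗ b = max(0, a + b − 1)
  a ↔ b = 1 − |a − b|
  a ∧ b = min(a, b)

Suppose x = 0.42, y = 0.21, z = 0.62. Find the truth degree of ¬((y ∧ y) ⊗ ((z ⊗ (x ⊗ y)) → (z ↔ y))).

y ∧ y = min(0.21, 0.21) = 0.21
x ⊗ y = max(0, 0.42 + 0.21 − 1) = max(0, -0.37) = 0.00
z ⊗ (x ⊗ y) = max(0, 0.62 + 0.00 − 1) = max(0, -0.38) = 0.00
z ↔ y = 1 − |0.62 − 0.21| = 1 − 0.41 = 0.59
(z ⊗ (x ⊗ y)) → (z ↔ y) = min(1, 1 − 0.00 + 0.59) = min(1, 1.59) = 1.00
(y ∧ y) ⊗ ((z ⊗ (x ⊗ y)) → (z ↔ y)) = max(0, 0.21 + 1.00 − 1) = max(0, 0.21) = 0.21
¬((y ∧ y) ⊗ ((z ⊗ (x ⊗ y)) → (z ↔ y))) = 1 − 0.21 = 0.79

0.79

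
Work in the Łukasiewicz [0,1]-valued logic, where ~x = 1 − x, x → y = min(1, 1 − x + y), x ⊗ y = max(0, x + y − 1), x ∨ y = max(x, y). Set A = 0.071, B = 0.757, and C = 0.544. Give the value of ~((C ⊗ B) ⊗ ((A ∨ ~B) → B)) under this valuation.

0.699

C ⊗ B = max(0, 0.544 + 0.757 − 1) = max(0, 0.301) = 0.301
~B = 1 − 0.757 = 0.243
A ∨ ~B = max(0.071, 0.243) = 0.243
(A ∨ ~B) → B = min(1, 1 − 0.243 + 0.757) = min(1, 1.514) = 1.000
(C ⊗ B) ⊗ ((A ∨ ~B) → B) = max(0, 0.301 + 1.000 − 1) = max(0, 0.301) = 0.301
~((C ⊗ B) ⊗ ((A ∨ ~B) → B)) = 1 − 0.301 = 0.699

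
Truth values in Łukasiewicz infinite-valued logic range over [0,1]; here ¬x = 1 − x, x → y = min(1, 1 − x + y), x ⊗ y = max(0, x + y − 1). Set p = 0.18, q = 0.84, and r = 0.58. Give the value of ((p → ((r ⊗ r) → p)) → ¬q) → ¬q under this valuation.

1.00

r ⊗ r = max(0, 0.58 + 0.58 − 1) = max(0, 0.16) = 0.16
(r ⊗ r) → p = min(1, 1 − 0.16 + 0.18) = min(1, 1.02) = 1.00
p → ((r ⊗ r) → p) = min(1, 1 − 0.18 + 1.00) = min(1, 1.82) = 1.00
¬q = 1 − 0.84 = 0.16
(p → ((r ⊗ r) → p)) → ¬q = min(1, 1 − 1.00 + 0.16) = min(1, 0.16) = 0.16
((p → ((r ⊗ r) → p)) → ¬q) → ¬q = min(1, 1 − 0.16 + 0.16) = min(1, 1.00) = 1.00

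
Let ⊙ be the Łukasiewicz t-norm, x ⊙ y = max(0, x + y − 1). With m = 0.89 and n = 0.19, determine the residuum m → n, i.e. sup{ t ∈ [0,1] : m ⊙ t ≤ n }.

0.30

The residuum of the Łukasiewicz t-norm gives the supremum: min(1, 1 − 0.89 + 0.19).
1 − 0.89 + 0.19 = 0.30, so t = min(1, 0.30) = 0.30.
Check: 0.89 ⊙ 0.30 = max(0, 0.19) = 0.19 ≤ 0.19.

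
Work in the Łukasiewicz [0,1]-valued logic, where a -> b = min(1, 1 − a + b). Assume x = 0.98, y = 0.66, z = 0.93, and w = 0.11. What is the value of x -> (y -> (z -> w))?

z -> w = min(1, 1 − 0.93 + 0.11) = min(1, 0.18) = 0.18
y -> (z -> w) = min(1, 1 − 0.66 + 0.18) = min(1, 0.52) = 0.52
x -> (y -> (z -> w)) = min(1, 1 − 0.98 + 0.52) = min(1, 0.54) = 0.54

0.54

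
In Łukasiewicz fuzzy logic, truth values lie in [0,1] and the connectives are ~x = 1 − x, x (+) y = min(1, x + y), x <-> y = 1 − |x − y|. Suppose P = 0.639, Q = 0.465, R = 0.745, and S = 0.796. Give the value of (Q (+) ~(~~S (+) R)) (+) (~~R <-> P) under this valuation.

1.000

~S = 1 − 0.796 = 0.204
~~S = 1 − 0.204 = 0.796
~~S (+) R = min(1, 0.796 + 0.745) = min(1, 1.541) = 1.000
~(~~S (+) R) = 1 − 1.000 = 0.000
Q (+) ~(~~S (+) R) = min(1, 0.465 + 0.000) = min(1, 0.465) = 0.465
~R = 1 − 0.745 = 0.255
~~R = 1 − 0.255 = 0.745
~~R <-> P = 1 − |0.745 − 0.639| = 1 − 0.106 = 0.894
(Q (+) ~(~~S (+) R)) (+) (~~R <-> P) = min(1, 0.465 + 0.894) = min(1, 1.359) = 1.000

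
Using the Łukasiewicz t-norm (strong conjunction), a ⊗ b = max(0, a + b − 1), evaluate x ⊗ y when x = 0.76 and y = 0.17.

x ⊗ y = max(0, 0.76 + 0.17 − 1) = max(0, -0.07) = 0.00
For comparison, the Gödel (minimum) t-norm min(a, b) would give 0.17.

0.00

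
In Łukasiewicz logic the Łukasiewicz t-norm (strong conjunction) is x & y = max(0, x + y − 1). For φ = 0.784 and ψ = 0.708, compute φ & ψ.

φ & ψ = max(0, 0.784 + 0.708 − 1) = max(0, 0.492) = 0.492
For comparison, the Gödel (minimum) t-norm min(x, y) would give 0.708.

0.492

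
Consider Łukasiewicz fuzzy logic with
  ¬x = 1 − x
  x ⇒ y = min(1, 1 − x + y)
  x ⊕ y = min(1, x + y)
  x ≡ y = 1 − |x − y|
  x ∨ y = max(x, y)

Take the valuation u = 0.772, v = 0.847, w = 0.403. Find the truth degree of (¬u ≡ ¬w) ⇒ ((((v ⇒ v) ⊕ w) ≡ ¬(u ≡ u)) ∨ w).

0.772

¬u = 1 − 0.772 = 0.228
¬w = 1 − 0.403 = 0.597
¬u ≡ ¬w = 1 − |0.228 − 0.597| = 1 − 0.369 = 0.631
v ⇒ v = min(1, 1 − 0.847 + 0.847) = min(1, 1.000) = 1.000
(v ⇒ v) ⊕ w = min(1, 1.000 + 0.403) = min(1, 1.403) = 1.000
u ≡ u = 1 − |0.772 − 0.772| = 1 − 0.000 = 1.000
¬(u ≡ u) = 1 − 1.000 = 0.000
((v ⇒ v) ⊕ w) ≡ ¬(u ≡ u) = 1 − |1.000 − 0.000| = 1 − 1.000 = 0.000
(((v ⇒ v) ⊕ w) ≡ ¬(u ≡ u)) ∨ w = max(0.000, 0.403) = 0.403
(¬u ≡ ¬w) ⇒ ((((v ⇒ v) ⊕ w) ≡ ¬(u ≡ u)) ∨ w) = min(1, 1 − 0.631 + 0.403) = min(1, 0.772) = 0.772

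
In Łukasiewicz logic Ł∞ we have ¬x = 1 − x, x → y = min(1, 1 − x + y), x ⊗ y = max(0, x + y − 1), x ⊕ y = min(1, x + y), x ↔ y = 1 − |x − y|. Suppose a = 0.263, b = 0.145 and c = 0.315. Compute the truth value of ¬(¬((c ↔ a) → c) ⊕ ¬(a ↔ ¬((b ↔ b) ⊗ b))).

c ↔ a = 1 − |0.315 − 0.263| = 1 − 0.052 = 0.948
(c ↔ a) → c = min(1, 1 − 0.948 + 0.315) = min(1, 0.367) = 0.367
¬((c ↔ a) → c) = 1 − 0.367 = 0.633
b ↔ b = 1 − |0.145 − 0.145| = 1 − 0.000 = 1.000
(b ↔ b) ⊗ b = max(0, 1.000 + 0.145 − 1) = max(0, 0.145) = 0.145
¬((b ↔ b) ⊗ b) = 1 − 0.145 = 0.855
a ↔ ¬((b ↔ b) ⊗ b) = 1 − |0.263 − 0.855| = 1 − 0.592 = 0.408
¬(a ↔ ¬((b ↔ b) ⊗ b)) = 1 − 0.408 = 0.592
¬((c ↔ a) → c) ⊕ ¬(a ↔ ¬((b ↔ b) ⊗ b)) = min(1, 0.633 + 0.592) = min(1, 1.225) = 1.000
¬(¬((c ↔ a) → c) ⊕ ¬(a ↔ ¬((b ↔ b) ⊗ b))) = 1 − 1.000 = 0.000

0.000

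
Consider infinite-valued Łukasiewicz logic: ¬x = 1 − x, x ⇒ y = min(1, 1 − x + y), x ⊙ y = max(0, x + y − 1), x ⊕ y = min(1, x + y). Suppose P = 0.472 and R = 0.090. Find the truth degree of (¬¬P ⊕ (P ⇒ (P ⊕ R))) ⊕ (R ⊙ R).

1.000

¬P = 1 − 0.472 = 0.528
¬¬P = 1 − 0.528 = 0.472
P ⊕ R = min(1, 0.472 + 0.090) = min(1, 0.562) = 0.562
P ⇒ (P ⊕ R) = min(1, 1 − 0.472 + 0.562) = min(1, 1.090) = 1.000
¬¬P ⊕ (P ⇒ (P ⊕ R)) = min(1, 0.472 + 1.000) = min(1, 1.472) = 1.000
R ⊙ R = max(0, 0.090 + 0.090 − 1) = max(0, -0.820) = 0.000
(¬¬P ⊕ (P ⇒ (P ⊕ R))) ⊕ (R ⊙ R) = min(1, 1.000 + 0.000) = min(1, 1.000) = 1.000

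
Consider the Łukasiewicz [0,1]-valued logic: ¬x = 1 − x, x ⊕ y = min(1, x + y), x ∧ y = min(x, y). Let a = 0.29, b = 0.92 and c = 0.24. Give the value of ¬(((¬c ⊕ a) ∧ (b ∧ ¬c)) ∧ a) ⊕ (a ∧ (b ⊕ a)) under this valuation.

1.00

¬c = 1 − 0.24 = 0.76
¬c ⊕ a = min(1, 0.76 + 0.29) = min(1, 1.05) = 1.00
b ∧ ¬c = min(0.92, 0.76) = 0.76
(¬c ⊕ a) ∧ (b ∧ ¬c) = min(1.00, 0.76) = 0.76
((¬c ⊕ a) ∧ (b ∧ ¬c)) ∧ a = min(0.76, 0.29) = 0.29
¬(((¬c ⊕ a) ∧ (b ∧ ¬c)) ∧ a) = 1 − 0.29 = 0.71
b ⊕ a = min(1, 0.92 + 0.29) = min(1, 1.21) = 1.00
a ∧ (b ⊕ a) = min(0.29, 1.00) = 0.29
¬(((¬c ⊕ a) ∧ (b ∧ ¬c)) ∧ a) ⊕ (a ∧ (b ⊕ a)) = min(1, 0.71 + 0.29) = min(1, 1.00) = 1.00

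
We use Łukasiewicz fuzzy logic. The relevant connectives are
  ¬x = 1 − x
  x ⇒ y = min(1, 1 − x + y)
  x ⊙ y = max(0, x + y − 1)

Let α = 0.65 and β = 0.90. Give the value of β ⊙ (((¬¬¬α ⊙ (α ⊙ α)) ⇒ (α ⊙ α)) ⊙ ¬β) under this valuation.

0.00

¬α = 1 − 0.65 = 0.35
¬¬α = 1 − 0.35 = 0.65
¬¬¬α = 1 − 0.65 = 0.35
α ⊙ α = max(0, 0.65 + 0.65 − 1) = max(0, 0.30) = 0.30
¬¬¬α ⊙ (α ⊙ α) = max(0, 0.35 + 0.30 − 1) = max(0, -0.35) = 0.00
(¬¬¬α ⊙ (α ⊙ α)) ⇒ (α ⊙ α) = min(1, 1 − 0.00 + 0.30) = min(1, 1.30) = 1.00
¬β = 1 − 0.90 = 0.10
((¬¬¬α ⊙ (α ⊙ α)) ⇒ (α ⊙ α)) ⊙ ¬β = max(0, 1.00 + 0.10 − 1) = max(0, 0.10) = 0.10
β ⊙ (((¬¬¬α ⊙ (α ⊙ α)) ⇒ (α ⊙ α)) ⊙ ¬β) = max(0, 0.90 + 0.10 − 1) = max(0, 0.00) = 0.00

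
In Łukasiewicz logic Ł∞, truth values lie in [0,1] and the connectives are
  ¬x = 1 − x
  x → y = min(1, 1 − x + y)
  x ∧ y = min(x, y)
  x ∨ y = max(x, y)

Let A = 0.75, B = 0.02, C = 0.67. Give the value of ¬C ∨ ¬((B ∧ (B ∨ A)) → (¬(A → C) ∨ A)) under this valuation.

¬C = 1 − 0.67 = 0.33
B ∨ A = max(0.02, 0.75) = 0.75
B ∧ (B ∨ A) = min(0.02, 0.75) = 0.02
A → C = min(1, 1 − 0.75 + 0.67) = min(1, 0.92) = 0.92
¬(A → C) = 1 − 0.92 = 0.08
¬(A → C) ∨ A = max(0.08, 0.75) = 0.75
(B ∧ (B ∨ A)) → (¬(A → C) ∨ A) = min(1, 1 − 0.02 + 0.75) = min(1, 1.73) = 1.00
¬((B ∧ (B ∨ A)) → (¬(A → C) ∨ A)) = 1 − 1.00 = 0.00
¬C ∨ ¬((B ∧ (B ∨ A)) → (¬(A → C) ∨ A)) = max(0.33, 0.00) = 0.33

0.33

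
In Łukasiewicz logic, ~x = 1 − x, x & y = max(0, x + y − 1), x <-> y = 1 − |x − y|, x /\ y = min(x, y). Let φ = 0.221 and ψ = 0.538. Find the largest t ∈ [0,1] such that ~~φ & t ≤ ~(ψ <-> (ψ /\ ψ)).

0.779

~φ = 1 − 0.221 = 0.779
~~φ = 1 − 0.779 = 0.221
So the left factor is ~~φ = 0.221.
ψ /\ ψ = min(0.538, 0.538) = 0.538
ψ <-> (ψ /\ ψ) = 1 − |0.538 − 0.538| = 1 − 0.000 = 1.000
~(ψ <-> (ψ /\ ψ)) = 1 − 1.000 = 0.000
So the right-hand bound is ~(ψ <-> (ψ /\ ψ)) = 0.000.
The residuum of the Łukasiewicz t-norm gives the supremum: min(1, 1 − 0.221 + 0.000).
1 − 0.221 + 0.000 = 0.779, so t = min(1, 0.779) = 0.779.
Check: 0.221 & 0.779 = max(0, 0.000) = 0.000 ≤ 0.000.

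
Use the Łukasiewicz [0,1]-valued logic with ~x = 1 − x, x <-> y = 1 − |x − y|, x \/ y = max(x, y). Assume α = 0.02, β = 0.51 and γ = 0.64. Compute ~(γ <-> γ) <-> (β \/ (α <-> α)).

0.00

γ <-> γ = 1 − |0.64 − 0.64| = 1 − 0.00 = 1.00
~(γ <-> γ) = 1 − 1.00 = 0.00
α <-> α = 1 − |0.02 − 0.02| = 1 − 0.00 = 1.00
β \/ (α <-> α) = max(0.51, 1.00) = 1.00
~(γ <-> γ) <-> (β \/ (α <-> α)) = 1 − |0.00 − 1.00| = 1 − 1.00 = 0.00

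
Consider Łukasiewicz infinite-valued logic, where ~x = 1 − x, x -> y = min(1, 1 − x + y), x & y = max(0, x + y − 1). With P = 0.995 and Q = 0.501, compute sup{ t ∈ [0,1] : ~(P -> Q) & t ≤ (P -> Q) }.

1.000

P -> Q = min(1, 1 − 0.995 + 0.501) = min(1, 0.506) = 0.506
~(P -> Q) = 1 − 0.506 = 0.494
So the left factor is ~(P -> Q) = 0.494.
So the right-hand bound is P -> Q = 0.506.
The residuum of the Łukasiewicz t-norm gives the supremum: min(1, 1 − 0.494 + 0.506).
1 − 0.494 + 0.506 = 1.012, so t = min(1, 1.012) = 1.000.
Check: 0.494 & 1.000 = max(0, 0.494) = 0.494 ≤ 0.506.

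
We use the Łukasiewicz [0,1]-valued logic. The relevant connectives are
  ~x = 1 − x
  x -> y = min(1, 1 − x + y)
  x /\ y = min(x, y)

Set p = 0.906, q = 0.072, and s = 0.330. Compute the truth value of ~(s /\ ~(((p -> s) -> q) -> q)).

p -> s = min(1, 1 − 0.906 + 0.330) = min(1, 0.424) = 0.424
(p -> s) -> q = min(1, 1 − 0.424 + 0.072) = min(1, 0.648) = 0.648
((p -> s) -> q) -> q = min(1, 1 − 0.648 + 0.072) = min(1, 0.424) = 0.424
~(((p -> s) -> q) -> q) = 1 − 0.424 = 0.576
s /\ ~(((p -> s) -> q) -> q) = min(0.330, 0.576) = 0.330
~(s /\ ~(((p -> s) -> q) -> q)) = 1 − 0.330 = 0.670

0.670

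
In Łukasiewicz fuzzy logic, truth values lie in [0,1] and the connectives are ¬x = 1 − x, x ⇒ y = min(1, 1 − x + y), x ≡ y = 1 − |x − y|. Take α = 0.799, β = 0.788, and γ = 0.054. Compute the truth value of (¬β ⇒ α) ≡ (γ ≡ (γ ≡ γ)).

0.054

¬β = 1 − 0.788 = 0.212
¬β ⇒ α = min(1, 1 − 0.212 + 0.799) = min(1, 1.587) = 1.000
γ ≡ γ = 1 − |0.054 − 0.054| = 1 − 0.000 = 1.000
γ ≡ (γ ≡ γ) = 1 − |0.054 − 1.000| = 1 − 0.946 = 0.054
(¬β ⇒ α) ≡ (γ ≡ (γ ≡ γ)) = 1 − |1.000 − 0.054| = 1 − 0.946 = 0.054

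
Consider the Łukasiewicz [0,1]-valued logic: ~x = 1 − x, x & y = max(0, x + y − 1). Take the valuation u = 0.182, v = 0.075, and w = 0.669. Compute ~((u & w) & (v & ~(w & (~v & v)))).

u & w = max(0, 0.182 + 0.669 − 1) = max(0, -0.149) = 0.000
~v = 1 − 0.075 = 0.925
~v & v = max(0, 0.925 + 0.075 − 1) = max(0, 0.000) = 0.000
w & (~v & v) = max(0, 0.669 + 0.000 − 1) = max(0, -0.331) = 0.000
~(w & (~v & v)) = 1 − 0.000 = 1.000
v & ~(w & (~v & v)) = max(0, 0.075 + 1.000 − 1) = max(0, 0.075) = 0.075
(u & w) & (v & ~(w & (~v & v))) = max(0, 0.000 + 0.075 − 1) = max(0, -0.925) = 0.000
~((u & w) & (v & ~(w & (~v & v)))) = 1 − 0.000 = 1.000

1.000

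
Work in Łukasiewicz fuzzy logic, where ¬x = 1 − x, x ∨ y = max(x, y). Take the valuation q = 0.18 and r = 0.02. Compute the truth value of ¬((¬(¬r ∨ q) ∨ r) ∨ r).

0.98

¬r = 1 − 0.02 = 0.98
¬r ∨ q = max(0.98, 0.18) = 0.98
¬(¬r ∨ q) = 1 − 0.98 = 0.02
¬(¬r ∨ q) ∨ r = max(0.02, 0.02) = 0.02
(¬(¬r ∨ q) ∨ r) ∨ r = max(0.02, 0.02) = 0.02
¬((¬(¬r ∨ q) ∨ r) ∨ r) = 1 − 0.02 = 0.98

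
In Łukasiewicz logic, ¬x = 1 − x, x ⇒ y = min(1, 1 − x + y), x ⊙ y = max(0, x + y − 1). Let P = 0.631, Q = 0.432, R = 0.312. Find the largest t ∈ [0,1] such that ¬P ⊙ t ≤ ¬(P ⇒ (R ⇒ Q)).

0.631

¬P = 1 − 0.631 = 0.369
So the left factor is ¬P = 0.369.
R ⇒ Q = min(1, 1 − 0.312 + 0.432) = min(1, 1.120) = 1.000
P ⇒ (R ⇒ Q) = min(1, 1 − 0.631 + 1.000) = min(1, 1.369) = 1.000
¬(P ⇒ (R ⇒ Q)) = 1 − 1.000 = 0.000
So the right-hand bound is ¬(P ⇒ (R ⇒ Q)) = 0.000.
The residuum of the Łukasiewicz t-norm gives the supremum: min(1, 1 − 0.369 + 0.000).
1 − 0.369 + 0.000 = 0.631, so t = min(1, 0.631) = 0.631.
Check: 0.369 ⊙ 0.631 = max(0, 0.000) = 0.000 ≤ 0.000.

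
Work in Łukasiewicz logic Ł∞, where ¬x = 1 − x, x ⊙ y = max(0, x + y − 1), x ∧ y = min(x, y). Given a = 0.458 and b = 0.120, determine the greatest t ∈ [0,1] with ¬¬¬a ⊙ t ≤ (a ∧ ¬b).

0.916

¬a = 1 − 0.458 = 0.542
¬¬a = 1 − 0.542 = 0.458
¬¬¬a = 1 − 0.458 = 0.542
So the left factor is ¬¬¬a = 0.542.
¬b = 1 − 0.120 = 0.880
a ∧ ¬b = min(0.458, 0.880) = 0.458
So the right-hand bound is a ∧ ¬b = 0.458.
The residuum of the Łukasiewicz t-norm gives the supremum: min(1, 1 − 0.542 + 0.458).
1 − 0.542 + 0.458 = 0.916, so t = min(1, 0.916) = 0.916.
Check: 0.542 ⊙ 0.916 = max(0, 0.458) = 0.458 ≤ 0.458.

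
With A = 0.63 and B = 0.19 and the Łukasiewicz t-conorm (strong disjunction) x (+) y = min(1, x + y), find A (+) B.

A (+) B = min(1, 0.63 + 0.19) = min(1, 0.82) = 0.82
For comparison, the Gödel t-conorm max(x, y) would give 0.63.

0.82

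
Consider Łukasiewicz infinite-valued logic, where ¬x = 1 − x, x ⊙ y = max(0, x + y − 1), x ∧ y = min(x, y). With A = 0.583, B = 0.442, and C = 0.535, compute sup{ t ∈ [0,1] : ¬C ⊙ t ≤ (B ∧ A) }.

¬C = 1 − 0.535 = 0.465
So the left factor is ¬C = 0.465.
B ∧ A = min(0.442, 0.583) = 0.442
So the right-hand bound is B ∧ A = 0.442.
The residuum of the Łukasiewicz t-norm gives the supremum: min(1, 1 − 0.465 + 0.442).
1 − 0.465 + 0.442 = 0.977, so t = min(1, 0.977) = 0.977.
Check: 0.465 ⊙ 0.977 = max(0, 0.442) = 0.442 ≤ 0.442.

0.977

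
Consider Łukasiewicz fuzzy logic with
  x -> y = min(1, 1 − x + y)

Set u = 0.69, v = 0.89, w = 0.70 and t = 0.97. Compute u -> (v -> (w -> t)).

w -> t = min(1, 1 − 0.70 + 0.97) = min(1, 1.27) = 1.00
v -> (w -> t) = min(1, 1 − 0.89 + 1.00) = min(1, 1.11) = 1.00
u -> (v -> (w -> t)) = min(1, 1 − 0.69 + 1.00) = min(1, 1.31) = 1.00

1.00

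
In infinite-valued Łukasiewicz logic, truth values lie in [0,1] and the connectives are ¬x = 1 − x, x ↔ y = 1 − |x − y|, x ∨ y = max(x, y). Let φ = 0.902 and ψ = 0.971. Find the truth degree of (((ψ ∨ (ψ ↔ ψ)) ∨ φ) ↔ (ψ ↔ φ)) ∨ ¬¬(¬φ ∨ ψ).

ψ ↔ ψ = 1 − |0.971 − 0.971| = 1 − 0.000 = 1.000
ψ ∨ (ψ ↔ ψ) = max(0.971, 1.000) = 1.000
(ψ ∨ (ψ ↔ ψ)) ∨ φ = max(1.000, 0.902) = 1.000
ψ ↔ φ = 1 − |0.971 − 0.902| = 1 − 0.069 = 0.931
((ψ ∨ (ψ ↔ ψ)) ∨ φ) ↔ (ψ ↔ φ) = 1 − |1.000 − 0.931| = 1 − 0.069 = 0.931
¬φ = 1 − 0.902 = 0.098
¬φ ∨ ψ = max(0.098, 0.971) = 0.971
¬(¬φ ∨ ψ) = 1 − 0.971 = 0.029
¬¬(¬φ ∨ ψ) = 1 − 0.029 = 0.971
(((ψ ∨ (ψ ↔ ψ)) ∨ φ) ↔ (ψ ↔ φ)) ∨ ¬¬(¬φ ∨ ψ) = max(0.931, 0.971) = 0.971

0.971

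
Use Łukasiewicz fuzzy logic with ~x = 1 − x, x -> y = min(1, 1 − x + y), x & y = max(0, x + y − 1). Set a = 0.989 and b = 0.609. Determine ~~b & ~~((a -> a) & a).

~b = 1 − 0.609 = 0.391
~~b = 1 − 0.391 = 0.609
a -> a = min(1, 1 − 0.989 + 0.989) = min(1, 1.000) = 1.000
(a -> a) & a = max(0, 1.000 + 0.989 − 1) = max(0, 0.989) = 0.989
~((a -> a) & a) = 1 − 0.989 = 0.011
~~((a -> a) & a) = 1 − 0.011 = 0.989
~~b & ~~((a -> a) & a) = max(0, 0.609 + 0.989 − 1) = max(0, 0.598) = 0.598

0.598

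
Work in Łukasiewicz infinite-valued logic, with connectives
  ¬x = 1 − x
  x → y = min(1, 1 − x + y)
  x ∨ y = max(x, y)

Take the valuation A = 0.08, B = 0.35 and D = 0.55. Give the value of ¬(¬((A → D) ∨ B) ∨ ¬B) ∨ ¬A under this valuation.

A → D = min(1, 1 − 0.08 + 0.55) = min(1, 1.47) = 1.00
(A → D) ∨ B = max(1.00, 0.35) = 1.00
¬((A → D) ∨ B) = 1 − 1.00 = 0.00
¬B = 1 − 0.35 = 0.65
¬((A → D) ∨ B) ∨ ¬B = max(0.00, 0.65) = 0.65
¬(¬((A → D) ∨ B) ∨ ¬B) = 1 − 0.65 = 0.35
¬A = 1 − 0.08 = 0.92
¬(¬((A → D) ∨ B) ∨ ¬B) ∨ ¬A = max(0.35, 0.92) = 0.92

0.92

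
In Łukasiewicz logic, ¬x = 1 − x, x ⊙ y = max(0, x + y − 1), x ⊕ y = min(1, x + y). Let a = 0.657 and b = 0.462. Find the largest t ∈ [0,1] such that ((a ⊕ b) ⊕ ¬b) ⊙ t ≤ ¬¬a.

a ⊕ b = min(1, 0.657 + 0.462) = min(1, 1.119) = 1.000
¬b = 1 − 0.462 = 0.538
(a ⊕ b) ⊕ ¬b = min(1, 1.000 + 0.538) = min(1, 1.538) = 1.000
So the left factor is (a ⊕ b) ⊕ ¬b = 1.000.
¬a = 1 − 0.657 = 0.343
¬¬a = 1 − 0.343 = 0.657
So the right-hand bound is ¬¬a = 0.657.
The residuum of the Łukasiewicz t-norm gives the supremum: min(1, 1 − 1.000 + 0.657).
1 − 1.000 + 0.657 = 0.657, so t = min(1, 0.657) = 0.657.
Check: 1.000 ⊙ 0.657 = max(0, 0.657) = 0.657 ≤ 0.657.

0.657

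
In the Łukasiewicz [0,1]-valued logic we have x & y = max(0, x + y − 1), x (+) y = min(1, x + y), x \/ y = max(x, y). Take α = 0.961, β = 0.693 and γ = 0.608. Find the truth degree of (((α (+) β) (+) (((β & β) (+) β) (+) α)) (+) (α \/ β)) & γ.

α (+) β = min(1, 0.961 + 0.693) = min(1, 1.654) = 1.000
β & β = max(0, 0.693 + 0.693 − 1) = max(0, 0.386) = 0.386
(β & β) (+) β = min(1, 0.386 + 0.693) = min(1, 1.079) = 1.000
((β & β) (+) β) (+) α = min(1, 1.000 + 0.961) = min(1, 1.961) = 1.000
(α (+) β) (+) (((β & β) (+) β) (+) α) = min(1, 1.000 + 1.000) = min(1, 2.000) = 1.000
α \/ β = max(0.961, 0.693) = 0.961
((α (+) β) (+) (((β & β) (+) β) (+) α)) (+) (α \/ β) = min(1, 1.000 + 0.961) = min(1, 1.961) = 1.000
(((α (+) β) (+) (((β & β) (+) β) (+) α)) (+) (α \/ β)) & γ = max(0, 1.000 + 0.608 − 1) = max(0, 0.608) = 0.608

0.608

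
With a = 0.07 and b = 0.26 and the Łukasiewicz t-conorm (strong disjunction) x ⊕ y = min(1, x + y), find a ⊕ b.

0.33

a ⊕ b = min(1, 0.07 + 0.26) = min(1, 0.33) = 0.33
For comparison, the Gödel t-conorm max(x, y) would give 0.26.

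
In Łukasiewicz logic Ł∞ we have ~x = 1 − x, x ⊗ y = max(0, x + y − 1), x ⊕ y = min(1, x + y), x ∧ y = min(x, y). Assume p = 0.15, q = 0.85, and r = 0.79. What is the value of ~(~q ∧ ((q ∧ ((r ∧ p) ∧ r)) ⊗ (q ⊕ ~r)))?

~q = 1 − 0.85 = 0.15
r ∧ p = min(0.79, 0.15) = 0.15
(r ∧ p) ∧ r = min(0.15, 0.79) = 0.15
q ∧ ((r ∧ p) ∧ r) = min(0.85, 0.15) = 0.15
~r = 1 − 0.79 = 0.21
q ⊕ ~r = min(1, 0.85 + 0.21) = min(1, 1.06) = 1.00
(q ∧ ((r ∧ p) ∧ r)) ⊗ (q ⊕ ~r) = max(0, 0.15 + 1.00 − 1) = max(0, 0.15) = 0.15
~q ∧ ((q ∧ ((r ∧ p) ∧ r)) ⊗ (q ⊕ ~r)) = min(0.15, 0.15) = 0.15
~(~q ∧ ((q ∧ ((r ∧ p) ∧ r)) ⊗ (q ⊕ ~r))) = 1 − 0.15 = 0.85

0.85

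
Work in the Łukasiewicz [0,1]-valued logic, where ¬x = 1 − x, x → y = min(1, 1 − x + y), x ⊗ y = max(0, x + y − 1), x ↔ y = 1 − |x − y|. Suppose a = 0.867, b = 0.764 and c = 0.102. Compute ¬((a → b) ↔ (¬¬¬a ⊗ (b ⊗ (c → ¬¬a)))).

0.897

a → b = min(1, 1 − 0.867 + 0.764) = min(1, 0.897) = 0.897
¬a = 1 − 0.867 = 0.133
¬¬a = 1 − 0.133 = 0.867
¬¬¬a = 1 − 0.867 = 0.133
c → ¬¬a = min(1, 1 − 0.102 + 0.867) = min(1, 1.765) = 1.000
b ⊗ (c → ¬¬a) = max(0, 0.764 + 1.000 − 1) = max(0, 0.764) = 0.764
¬¬¬a ⊗ (b ⊗ (c → ¬¬a)) = max(0, 0.133 + 0.764 − 1) = max(0, -0.103) = 0.000
(a → b) ↔ (¬¬¬a ⊗ (b ⊗ (c → ¬¬a))) = 1 − |0.897 − 0.000| = 1 − 0.897 = 0.103
¬((a → b) ↔ (¬¬¬a ⊗ (b ⊗ (c → ¬¬a)))) = 1 − 0.103 = 0.897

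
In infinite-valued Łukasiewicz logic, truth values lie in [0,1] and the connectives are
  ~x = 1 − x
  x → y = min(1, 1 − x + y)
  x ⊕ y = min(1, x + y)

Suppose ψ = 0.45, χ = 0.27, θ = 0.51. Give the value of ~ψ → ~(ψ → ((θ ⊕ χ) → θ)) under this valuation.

0.45

~ψ = 1 − 0.45 = 0.55
θ ⊕ χ = min(1, 0.51 + 0.27) = min(1, 0.78) = 0.78
(θ ⊕ χ) → θ = min(1, 1 − 0.78 + 0.51) = min(1, 0.73) = 0.73
ψ → ((θ ⊕ χ) → θ) = min(1, 1 − 0.45 + 0.73) = min(1, 1.28) = 1.00
~(ψ → ((θ ⊕ χ) → θ)) = 1 − 1.00 = 0.00
~ψ → ~(ψ → ((θ ⊕ χ) → θ)) = min(1, 1 − 0.55 + 0.00) = min(1, 0.45) = 0.45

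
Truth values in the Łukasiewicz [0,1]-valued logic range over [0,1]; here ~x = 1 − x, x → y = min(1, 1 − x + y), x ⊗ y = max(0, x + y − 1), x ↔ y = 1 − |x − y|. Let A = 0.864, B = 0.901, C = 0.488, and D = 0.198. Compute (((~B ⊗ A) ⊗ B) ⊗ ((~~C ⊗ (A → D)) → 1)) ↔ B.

~B = 1 − 0.901 = 0.099
~B ⊗ A = max(0, 0.099 + 0.864 − 1) = max(0, -0.037) = 0.000
(~B ⊗ A) ⊗ B = max(0, 0.000 + 0.901 − 1) = max(0, -0.099) = 0.000
~C = 1 − 0.488 = 0.512
~~C = 1 − 0.512 = 0.488
A → D = min(1, 1 − 0.864 + 0.198) = min(1, 0.334) = 0.334
~~C ⊗ (A → D) = max(0, 0.488 + 0.334 − 1) = max(0, -0.178) = 0.000
(~~C ⊗ (A → D)) → 1 = min(1, 1 − 0.000 + 1.000) = min(1, 2.000) = 1.000
((~B ⊗ A) ⊗ B) ⊗ ((~~C ⊗ (A → D)) → 1) = max(0, 0.000 + 1.000 − 1) = max(0, 0.000) = 0.000
(((~B ⊗ A) ⊗ B) ⊗ ((~~C ⊗ (A → D)) → 1)) ↔ B = 1 − |0.000 − 0.901| = 1 − 0.901 = 0.099

0.099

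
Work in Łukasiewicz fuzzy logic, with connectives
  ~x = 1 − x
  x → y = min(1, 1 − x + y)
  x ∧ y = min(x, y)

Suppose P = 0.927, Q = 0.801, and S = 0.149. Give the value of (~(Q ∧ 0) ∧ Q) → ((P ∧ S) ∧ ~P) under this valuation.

0.272

Q ∧ 0 = min(0.801, 0.000) = 0.000
~(Q ∧ 0) = 1 − 0.000 = 1.000
~(Q ∧ 0) ∧ Q = min(1.000, 0.801) = 0.801
P ∧ S = min(0.927, 0.149) = 0.149
~P = 1 − 0.927 = 0.073
(P ∧ S) ∧ ~P = min(0.149, 0.073) = 0.073
(~(Q ∧ 0) ∧ Q) → ((P ∧ S) ∧ ~P) = min(1, 1 − 0.801 + 0.073) = min(1, 0.272) = 0.272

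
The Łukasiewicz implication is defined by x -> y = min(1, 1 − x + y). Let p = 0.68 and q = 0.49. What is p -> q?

p -> q = min(1, 1 − 0.68 + 0.49) = min(1, 0.81) = 0.81
For comparison, the Gödel implication (1 if x ≤ y else y) would give 0.49.

0.81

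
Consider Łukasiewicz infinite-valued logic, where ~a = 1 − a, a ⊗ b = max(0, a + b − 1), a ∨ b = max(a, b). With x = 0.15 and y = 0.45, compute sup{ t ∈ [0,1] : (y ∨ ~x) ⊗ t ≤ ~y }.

0.70

~x = 1 − 0.15 = 0.85
y ∨ ~x = max(0.45, 0.85) = 0.85
So the left factor is y ∨ ~x = 0.85.
~y = 1 − 0.45 = 0.55
So the right-hand bound is ~y = 0.55.
The residuum of the Łukasiewicz t-norm gives the supremum: min(1, 1 − 0.85 + 0.55).
1 − 0.85 + 0.55 = 0.70, so t = min(1, 0.70) = 0.70.
Check: 0.85 ⊗ 0.70 = max(0, 0.55) = 0.55 ≤ 0.55.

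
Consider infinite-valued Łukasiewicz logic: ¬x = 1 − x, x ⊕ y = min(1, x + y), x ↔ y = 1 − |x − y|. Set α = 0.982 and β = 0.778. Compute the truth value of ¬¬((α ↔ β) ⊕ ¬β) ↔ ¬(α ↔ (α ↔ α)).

α ↔ β = 1 − |0.982 − 0.778| = 1 − 0.204 = 0.796
¬β = 1 − 0.778 = 0.222
(α ↔ β) ⊕ ¬β = min(1, 0.796 + 0.222) = min(1, 1.018) = 1.000
¬((α ↔ β) ⊕ ¬β) = 1 − 1.000 = 0.000
¬¬((α ↔ β) ⊕ ¬β) = 1 − 0.000 = 1.000
α ↔ α = 1 − |0.982 − 0.982| = 1 − 0.000 = 1.000
α ↔ (α ↔ α) = 1 − |0.982 − 1.000| = 1 − 0.018 = 0.982
¬(α ↔ (α ↔ α)) = 1 − 0.982 = 0.018
¬¬((α ↔ β) ⊕ ¬β) ↔ ¬(α ↔ (α ↔ α)) = 1 − |1.000 − 0.018| = 1 − 0.982 = 0.018

0.018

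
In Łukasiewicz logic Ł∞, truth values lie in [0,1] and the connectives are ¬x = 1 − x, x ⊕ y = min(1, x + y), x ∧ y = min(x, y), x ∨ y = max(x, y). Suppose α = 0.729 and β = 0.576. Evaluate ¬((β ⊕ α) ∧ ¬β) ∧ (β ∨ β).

β ⊕ α = min(1, 0.576 + 0.729) = min(1, 1.305) = 1.000
¬β = 1 − 0.576 = 0.424
(β ⊕ α) ∧ ¬β = min(1.000, 0.424) = 0.424
¬((β ⊕ α) ∧ ¬β) = 1 − 0.424 = 0.576
β ∨ β = max(0.576, 0.576) = 0.576
¬((β ⊕ α) ∧ ¬β) ∧ (β ∨ β) = min(0.576, 0.576) = 0.576

0.576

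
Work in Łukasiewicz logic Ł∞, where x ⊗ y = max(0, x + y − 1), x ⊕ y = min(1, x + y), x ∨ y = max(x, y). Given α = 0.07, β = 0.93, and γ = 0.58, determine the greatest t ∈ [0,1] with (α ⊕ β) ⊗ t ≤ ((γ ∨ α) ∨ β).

α ⊕ β = min(1, 0.07 + 0.93) = min(1, 1.00) = 1.00
So the left factor is α ⊕ β = 1.00.
γ ∨ α = max(0.58, 0.07) = 0.58
(γ ∨ α) ∨ β = max(0.58, 0.93) = 0.93
So the right-hand bound is (γ ∨ α) ∨ β = 0.93.
The residuum of the Łukasiewicz t-norm gives the supremum: min(1, 1 − 1.00 + 0.93).
1 − 1.00 + 0.93 = 0.93, so t = min(1, 0.93) = 0.93.
Check: 1.00 ⊗ 0.93 = max(0, 0.93) = 0.93 ≤ 0.93.

0.93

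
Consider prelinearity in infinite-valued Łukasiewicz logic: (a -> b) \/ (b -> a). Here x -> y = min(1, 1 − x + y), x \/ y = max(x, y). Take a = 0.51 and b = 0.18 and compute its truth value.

1.00

a -> b = min(1, 1 − 0.51 + 0.18) = min(1, 0.67) = 0.67
b -> a = min(1, 1 − 0.18 + 0.51) = min(1, 1.33) = 1.00
(a -> b) \/ (b -> a) = max(0.67, 1.00) = 1.00
(As expected: a Ł∞-tautology — holds in every MV-chain.)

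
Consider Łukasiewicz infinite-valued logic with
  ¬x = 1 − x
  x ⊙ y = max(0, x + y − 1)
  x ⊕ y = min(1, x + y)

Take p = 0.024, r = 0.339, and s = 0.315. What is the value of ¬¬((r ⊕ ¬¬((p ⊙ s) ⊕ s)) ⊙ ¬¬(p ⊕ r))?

p ⊙ s = max(0, 0.024 + 0.315 − 1) = max(0, -0.661) = 0.000
(p ⊙ s) ⊕ s = min(1, 0.000 + 0.315) = min(1, 0.315) = 0.315
¬((p ⊙ s) ⊕ s) = 1 − 0.315 = 0.685
¬¬((p ⊙ s) ⊕ s) = 1 − 0.685 = 0.315
r ⊕ ¬¬((p ⊙ s) ⊕ s) = min(1, 0.339 + 0.315) = min(1, 0.654) = 0.654
p ⊕ r = min(1, 0.024 + 0.339) = min(1, 0.363) = 0.363
¬(p ⊕ r) = 1 − 0.363 = 0.637
¬¬(p ⊕ r) = 1 − 0.637 = 0.363
(r ⊕ ¬¬((p ⊙ s) ⊕ s)) ⊙ ¬¬(p ⊕ r) = max(0, 0.654 + 0.363 − 1) = max(0, 0.017) = 0.017
¬((r ⊕ ¬¬((p ⊙ s) ⊕ s)) ⊙ ¬¬(p ⊕ r)) = 1 − 0.017 = 0.983
¬¬((r ⊕ ¬¬((p ⊙ s) ⊕ s)) ⊙ ¬¬(p ⊕ r)) = 1 − 0.983 = 0.017

0.017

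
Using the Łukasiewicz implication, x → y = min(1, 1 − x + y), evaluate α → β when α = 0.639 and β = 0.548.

0.909

α → β = min(1, 1 − 0.639 + 0.548) = min(1, 0.909) = 0.909
For comparison, the Gödel implication (1 if x ≤ y else y) would give 0.548.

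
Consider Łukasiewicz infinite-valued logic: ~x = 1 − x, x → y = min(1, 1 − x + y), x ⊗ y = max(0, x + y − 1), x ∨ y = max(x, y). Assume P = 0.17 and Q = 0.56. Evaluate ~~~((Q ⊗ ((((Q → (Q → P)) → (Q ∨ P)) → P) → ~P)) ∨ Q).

0.44

Q → P = min(1, 1 − 0.56 + 0.17) = min(1, 0.61) = 0.61
Q → (Q → P) = min(1, 1 − 0.56 + 0.61) = min(1, 1.05) = 1.00
Q ∨ P = max(0.56, 0.17) = 0.56
(Q → (Q → P)) → (Q ∨ P) = min(1, 1 − 1.00 + 0.56) = min(1, 0.56) = 0.56
((Q → (Q → P)) → (Q ∨ P)) → P = min(1, 1 − 0.56 + 0.17) = min(1, 0.61) = 0.61
~P = 1 − 0.17 = 0.83
(((Q → (Q → P)) → (Q ∨ P)) → P) → ~P = min(1, 1 − 0.61 + 0.83) = min(1, 1.22) = 1.00
Q ⊗ ((((Q → (Q → P)) → (Q ∨ P)) → P) → ~P) = max(0, 0.56 + 1.00 − 1) = max(0, 0.56) = 0.56
(Q ⊗ ((((Q → (Q → P)) → (Q ∨ P)) → P) → ~P)) ∨ Q = max(0.56, 0.56) = 0.56
~((Q ⊗ ((((Q → (Q → P)) → (Q ∨ P)) → P) → ~P)) ∨ Q) = 1 − 0.56 = 0.44
~~((Q ⊗ ((((Q → (Q → P)) → (Q ∨ P)) → P) → ~P)) ∨ Q) = 1 − 0.44 = 0.56
~~~((Q ⊗ ((((Q → (Q → P)) → (Q ∨ P)) → P) → ~P)) ∨ Q) = 1 − 0.56 = 0.44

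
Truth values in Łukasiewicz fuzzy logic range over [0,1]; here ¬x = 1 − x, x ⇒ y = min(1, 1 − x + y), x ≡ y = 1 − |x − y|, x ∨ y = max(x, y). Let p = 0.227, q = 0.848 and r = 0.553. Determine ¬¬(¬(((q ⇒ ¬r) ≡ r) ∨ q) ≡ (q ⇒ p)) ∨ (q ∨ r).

0.848

¬r = 1 − 0.553 = 0.447
q ⇒ ¬r = min(1, 1 − 0.848 + 0.447) = min(1, 0.599) = 0.599
(q ⇒ ¬r) ≡ r = 1 − |0.599 − 0.553| = 1 − 0.046 = 0.954
((q ⇒ ¬r) ≡ r) ∨ q = max(0.954, 0.848) = 0.954
¬(((q ⇒ ¬r) ≡ r) ∨ q) = 1 − 0.954 = 0.046
q ⇒ p = min(1, 1 − 0.848 + 0.227) = min(1, 0.379) = 0.379
¬(((q ⇒ ¬r) ≡ r) ∨ q) ≡ (q ⇒ p) = 1 − |0.046 − 0.379| = 1 − 0.333 = 0.667
¬(¬(((q ⇒ ¬r) ≡ r) ∨ q) ≡ (q ⇒ p)) = 1 − 0.667 = 0.333
¬¬(¬(((q ⇒ ¬r) ≡ r) ∨ q) ≡ (q ⇒ p)) = 1 − 0.333 = 0.667
q ∨ r = max(0.848, 0.553) = 0.848
¬¬(¬(((q ⇒ ¬r) ≡ r) ∨ q) ≡ (q ⇒ p)) ∨ (q ∨ r) = max(0.667, 0.848) = 0.848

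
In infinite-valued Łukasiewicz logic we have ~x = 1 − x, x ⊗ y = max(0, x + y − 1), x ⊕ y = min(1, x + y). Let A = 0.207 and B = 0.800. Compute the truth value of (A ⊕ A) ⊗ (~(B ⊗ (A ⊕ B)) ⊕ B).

A ⊕ A = min(1, 0.207 + 0.207) = min(1, 0.414) = 0.414
A ⊕ B = min(1, 0.207 + 0.800) = min(1, 1.007) = 1.000
B ⊗ (A ⊕ B) = max(0, 0.800 + 1.000 − 1) = max(0, 0.800) = 0.800
~(B ⊗ (A ⊕ B)) = 1 − 0.800 = 0.200
~(B ⊗ (A ⊕ B)) ⊕ B = min(1, 0.200 + 0.800) = min(1, 1.000) = 1.000
(A ⊕ A) ⊗ (~(B ⊗ (A ⊕ B)) ⊕ B) = max(0, 0.414 + 1.000 − 1) = max(0, 0.414) = 0.414

0.414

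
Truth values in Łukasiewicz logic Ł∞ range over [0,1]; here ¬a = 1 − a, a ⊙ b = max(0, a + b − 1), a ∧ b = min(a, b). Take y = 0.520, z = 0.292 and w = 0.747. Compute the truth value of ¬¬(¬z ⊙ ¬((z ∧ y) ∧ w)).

¬z = 1 − 0.292 = 0.708
z ∧ y = min(0.292, 0.520) = 0.292
(z ∧ y) ∧ w = min(0.292, 0.747) = 0.292
¬((z ∧ y) ∧ w) = 1 − 0.292 = 0.708
¬z ⊙ ¬((z ∧ y) ∧ w) = max(0, 0.708 + 0.708 − 1) = max(0, 0.416) = 0.416
¬(¬z ⊙ ¬((z ∧ y) ∧ w)) = 1 − 0.416 = 0.584
¬¬(¬z ⊙ ¬((z ∧ y) ∧ w)) = 1 − 0.584 = 0.416

0.416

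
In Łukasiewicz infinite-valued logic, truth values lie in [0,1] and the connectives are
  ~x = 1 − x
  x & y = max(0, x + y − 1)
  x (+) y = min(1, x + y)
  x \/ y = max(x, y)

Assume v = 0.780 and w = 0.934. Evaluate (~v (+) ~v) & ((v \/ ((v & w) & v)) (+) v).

~v = 1 − 0.780 = 0.220
~v (+) ~v = min(1, 0.220 + 0.220) = min(1, 0.440) = 0.440
v & w = max(0, 0.780 + 0.934 − 1) = max(0, 0.714) = 0.714
(v & w) & v = max(0, 0.714 + 0.780 − 1) = max(0, 0.494) = 0.494
v \/ ((v & w) & v) = max(0.780, 0.494) = 0.780
(v \/ ((v & w) & v)) (+) v = min(1, 0.780 + 0.780) = min(1, 1.560) = 1.000
(~v (+) ~v) & ((v \/ ((v & w) & v)) (+) v) = max(0, 0.440 + 1.000 − 1) = max(0, 0.440) = 0.440

0.440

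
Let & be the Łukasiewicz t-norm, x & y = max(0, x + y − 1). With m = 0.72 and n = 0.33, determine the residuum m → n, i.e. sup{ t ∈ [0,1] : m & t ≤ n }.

0.61

The residuum of the Łukasiewicz t-norm gives the supremum: min(1, 1 − 0.72 + 0.33).
1 − 0.72 + 0.33 = 0.61, so t = min(1, 0.61) = 0.61.
Check: 0.72 & 0.61 = max(0, 0.33) = 0.33 ≤ 0.33.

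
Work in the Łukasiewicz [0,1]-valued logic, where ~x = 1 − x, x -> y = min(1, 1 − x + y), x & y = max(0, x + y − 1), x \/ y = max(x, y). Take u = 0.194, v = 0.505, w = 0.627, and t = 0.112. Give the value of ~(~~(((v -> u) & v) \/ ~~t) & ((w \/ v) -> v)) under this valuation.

v -> u = min(1, 1 − 0.505 + 0.194) = min(1, 0.689) = 0.689
(v -> u) & v = max(0, 0.689 + 0.505 − 1) = max(0, 0.194) = 0.194
~t = 1 − 0.112 = 0.888
~~t = 1 − 0.888 = 0.112
((v -> u) & v) \/ ~~t = max(0.194, 0.112) = 0.194
~(((v -> u) & v) \/ ~~t) = 1 − 0.194 = 0.806
~~(((v -> u) & v) \/ ~~t) = 1 − 0.806 = 0.194
w \/ v = max(0.627, 0.505) = 0.627
(w \/ v) -> v = min(1, 1 − 0.627 + 0.505) = min(1, 0.878) = 0.878
~~(((v -> u) & v) \/ ~~t) & ((w \/ v) -> v) = max(0, 0.194 + 0.878 − 1) = max(0, 0.072) = 0.072
~(~~(((v -> u) & v) \/ ~~t) & ((w \/ v) -> v)) = 1 − 0.072 = 0.928

0.928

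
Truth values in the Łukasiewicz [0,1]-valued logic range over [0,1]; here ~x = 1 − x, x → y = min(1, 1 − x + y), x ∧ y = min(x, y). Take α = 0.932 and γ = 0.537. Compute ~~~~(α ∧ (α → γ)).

0.605

α → γ = min(1, 1 − 0.932 + 0.537) = min(1, 0.605) = 0.605
α ∧ (α → γ) = min(0.932, 0.605) = 0.605
~(α ∧ (α → γ)) = 1 − 0.605 = 0.395
~~(α ∧ (α → γ)) = 1 − 0.395 = 0.605
~~~(α ∧ (α → γ)) = 1 − 0.605 = 0.395
~~~~(α ∧ (α → γ)) = 1 − 0.395 = 0.605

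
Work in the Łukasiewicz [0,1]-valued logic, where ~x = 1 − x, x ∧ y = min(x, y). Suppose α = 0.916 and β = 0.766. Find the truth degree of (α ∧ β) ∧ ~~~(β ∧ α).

0.234

α ∧ β = min(0.916, 0.766) = 0.766
β ∧ α = min(0.766, 0.916) = 0.766
~(β ∧ α) = 1 − 0.766 = 0.234
~~(β ∧ α) = 1 − 0.234 = 0.766
~~~(β ∧ α) = 1 − 0.766 = 0.234
(α ∧ β) ∧ ~~~(β ∧ α) = min(0.766, 0.234) = 0.234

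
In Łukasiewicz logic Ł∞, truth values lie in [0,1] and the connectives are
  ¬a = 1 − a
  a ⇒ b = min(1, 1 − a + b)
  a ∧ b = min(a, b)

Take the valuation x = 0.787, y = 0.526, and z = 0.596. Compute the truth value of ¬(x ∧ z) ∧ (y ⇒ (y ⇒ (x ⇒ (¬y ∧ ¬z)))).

0.404

x ∧ z = min(0.787, 0.596) = 0.596
¬(x ∧ z) = 1 − 0.596 = 0.404
¬y = 1 − 0.526 = 0.474
¬z = 1 − 0.596 = 0.404
¬y ∧ ¬z = min(0.474, 0.404) = 0.404
x ⇒ (¬y ∧ ¬z) = min(1, 1 − 0.787 + 0.404) = min(1, 0.617) = 0.617
y ⇒ (x ⇒ (¬y ∧ ¬z)) = min(1, 1 − 0.526 + 0.617) = min(1, 1.091) = 1.000
y ⇒ (y ⇒ (x ⇒ (¬y ∧ ¬z))) = min(1, 1 − 0.526 + 1.000) = min(1, 1.474) = 1.000
¬(x ∧ z) ∧ (y ⇒ (y ⇒ (x ⇒ (¬y ∧ ¬z)))) = min(0.404, 1.000) = 0.404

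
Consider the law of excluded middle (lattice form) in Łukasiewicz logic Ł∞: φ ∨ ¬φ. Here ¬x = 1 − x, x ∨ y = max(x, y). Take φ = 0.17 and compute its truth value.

0.83

¬φ = 1 − 0.17 = 0.83
φ ∨ ¬φ = max(0.17, 0.83) = 0.83
(The value 0.83 < 1 shows this instance is not satisfied; not a Ł∞-tautology — its value is max(a, 1−a).)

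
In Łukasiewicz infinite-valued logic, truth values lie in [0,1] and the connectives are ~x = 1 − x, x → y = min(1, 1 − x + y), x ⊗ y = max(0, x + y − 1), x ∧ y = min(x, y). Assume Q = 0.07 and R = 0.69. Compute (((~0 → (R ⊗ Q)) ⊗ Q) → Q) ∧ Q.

~0 = 1 − 0.00 = 1.00
R ⊗ Q = max(0, 0.69 + 0.07 − 1) = max(0, -0.24) = 0.00
~0 → (R ⊗ Q) = min(1, 1 − 1.00 + 0.00) = min(1, 0.00) = 0.00
(~0 → (R ⊗ Q)) ⊗ Q = max(0, 0.00 + 0.07 − 1) = max(0, -0.93) = 0.00
((~0 → (R ⊗ Q)) ⊗ Q) → Q = min(1, 1 − 0.00 + 0.07) = min(1, 1.07) = 1.00
(((~0 → (R ⊗ Q)) ⊗ Q) → Q) ∧ Q = min(1.00, 0.07) = 0.07

0.07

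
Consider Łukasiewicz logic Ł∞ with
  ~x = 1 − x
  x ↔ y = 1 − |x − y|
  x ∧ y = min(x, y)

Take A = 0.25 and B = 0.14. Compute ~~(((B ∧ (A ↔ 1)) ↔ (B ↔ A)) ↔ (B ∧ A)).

0.89

A ↔ 1 = 1 − |0.25 − 1.00| = 1 − 0.75 = 0.25
B ∧ (A ↔ 1) = min(0.14, 0.25) = 0.14
B ↔ A = 1 − |0.14 − 0.25| = 1 − 0.11 = 0.89
(B ∧ (A ↔ 1)) ↔ (B ↔ A) = 1 − |0.14 − 0.89| = 1 − 0.75 = 0.25
B ∧ A = min(0.14, 0.25) = 0.14
((B ∧ (A ↔ 1)) ↔ (B ↔ A)) ↔ (B ∧ A) = 1 − |0.25 − 0.14| = 1 − 0.11 = 0.89
~(((B ∧ (A ↔ 1)) ↔ (B ↔ A)) ↔ (B ∧ A)) = 1 − 0.89 = 0.11
~~(((B ∧ (A ↔ 1)) ↔ (B ↔ A)) ↔ (B ∧ A)) = 1 − 0.11 = 0.89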